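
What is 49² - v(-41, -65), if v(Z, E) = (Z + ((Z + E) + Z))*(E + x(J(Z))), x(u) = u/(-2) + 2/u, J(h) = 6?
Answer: -30961/3 ≈ -10320.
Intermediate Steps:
x(u) = 2/u - u/2 (x(u) = u*(-½) + 2/u = -u/2 + 2/u = 2/u - u/2)
v(Z, E) = (-8/3 + E)*(E + 3*Z) (v(Z, E) = (Z + ((Z + E) + Z))*(E + (2/6 - ½*6)) = (Z + ((E + Z) + Z))*(E + (2*(⅙) - 3)) = (Z + (E + 2*Z))*(E + (⅓ - 3)) = (E + 3*Z)*(E - 8/3) = (E + 3*Z)*(-8/3 + E) = (-8/3 + E)*(E + 3*Z))
49² - v(-41, -65) = 49² - ((-65)² - 8*(-41) - 8/3*(-65) + 3*(-65)*(-41)) = 2401 - (4225 + 328 + 520/3 + 7995) = 2401 - 1*38164/3 = 2401 - 38164/3 = -30961/3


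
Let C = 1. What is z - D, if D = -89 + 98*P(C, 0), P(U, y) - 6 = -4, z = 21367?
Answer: 21260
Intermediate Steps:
P(U, y) = 2 (P(U, y) = 6 - 4 = 2)
D = 107 (D = -89 + 98*2 = -89 + 196 = 107)
z - D = 21367 - 1*107 = 21367 - 107 = 21260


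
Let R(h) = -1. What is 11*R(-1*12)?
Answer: -11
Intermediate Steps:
11*R(-1*12) = 11*(-1) = -11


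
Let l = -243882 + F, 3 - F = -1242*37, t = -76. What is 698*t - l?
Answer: 144877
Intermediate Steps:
F = 45957 (F = 3 - (-1242)*37 = 3 - 1*(-45954) = 3 + 45954 = 45957)
l = -197925 (l = -243882 + 45957 = -197925)
698*t - l = 698*(-76) - 1*(-197925) = -53048 + 197925 = 144877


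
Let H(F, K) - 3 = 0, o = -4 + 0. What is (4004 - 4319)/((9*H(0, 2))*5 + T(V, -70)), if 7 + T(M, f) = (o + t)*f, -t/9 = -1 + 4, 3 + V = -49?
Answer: -105/766 ≈ -0.13708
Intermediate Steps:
o = -4
H(F, K) = 3 (H(F, K) = 3 + 0 = 3)
V = -52 (V = -3 - 49 = -52)
t = -27 (t = -9*(-1 + 4) = -9*3 = -27)
T(M, f) = -7 - 31*f (T(M, f) = -7 + (-4 - 27)*f = -7 - 31*f)
(4004 - 4319)/((9*H(0, 2))*5 + T(V, -70)) = (4004 - 4319)/((9*3)*5 + (-7 - 31*(-70))) = -315/(27*5 + (-7 + 2170)) = -315/(135 + 2163) = -315/2298 = -315*1/2298 = -105/766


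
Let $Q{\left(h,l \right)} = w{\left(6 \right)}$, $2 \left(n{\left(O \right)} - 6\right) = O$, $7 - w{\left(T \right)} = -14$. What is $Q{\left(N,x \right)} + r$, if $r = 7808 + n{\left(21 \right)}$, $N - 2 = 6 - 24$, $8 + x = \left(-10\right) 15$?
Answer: $\frac{15691}{2} \approx 7845.5$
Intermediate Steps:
$w{\left(T \right)} = 21$ ($w{\left(T \right)} = 7 - -14 = 7 + 14 = 21$)
$x = -158$ ($x = -8 - 150 = -158$)
$N = -16$ ($N = 2 + \left(6 - 24\right) = 2 - 18 = -16$)
$n{\left(O \right)} = 6 + \frac{O}{2}$
$Q{\left(h,l \right)} = 21$
$r = \frac{15649}{2}$ ($r = 7808 + \left(6 + \frac{1}{2} \cdot 21\right) = 7808 + \left(6 + \frac{21}{2}\right) = 7808 + \frac{33}{2} = \frac{15649}{2} \approx 7824.5$)
$Q{\left(N,x \right)} + r = 21 + \frac{15649}{2} = \frac{15691}{2}$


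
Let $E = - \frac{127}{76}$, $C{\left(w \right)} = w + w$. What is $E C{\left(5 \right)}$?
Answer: $- \frac{635}{38} \approx -16.711$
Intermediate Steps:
$C{\left(w \right)} = 2 w$
$E = - \frac{127}{76}$ ($E = \left(-127\right) \frac{1}{76} = - \frac{127}{76} \approx -1.6711$)
$E C{\left(5 \right)} = - \frac{127 \cdot 2 \cdot 5}{76} = \left(- \frac{127}{76}\right) 10 = - \frac{635}{38}$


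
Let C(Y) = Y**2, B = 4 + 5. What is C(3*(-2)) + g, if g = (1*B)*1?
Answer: 45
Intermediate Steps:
B = 9
g = 9 (g = (1*9)*1 = 9*1 = 9)
C(3*(-2)) + g = (3*(-2))**2 + 9 = (-6)**2 + 9 = 36 + 9 = 45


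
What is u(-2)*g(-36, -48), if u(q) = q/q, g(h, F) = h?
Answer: -36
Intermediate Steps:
u(q) = 1
u(-2)*g(-36, -48) = 1*(-36) = -36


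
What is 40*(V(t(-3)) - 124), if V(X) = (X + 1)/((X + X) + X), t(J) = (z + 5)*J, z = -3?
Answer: -44540/9 ≈ -4948.9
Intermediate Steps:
t(J) = 2*J (t(J) = (-3 + 5)*J = 2*J)
V(X) = (1 + X)/(3*X) (V(X) = (1 + X)/(2*X + X) = (1 + X)/((3*X)) = (1 + X)*(1/(3*X)) = (1 + X)/(3*X))
40*(V(t(-3)) - 124) = 40*((1 + 2*(-3))/(3*((2*(-3)))) - 124) = 40*((1/3)*(1 - 6)/(-6) - 124) = 40*((1/3)*(-1/6)*(-5) - 124) = 40*(5/18 - 124) = 40*(-2227/18) = -44540/9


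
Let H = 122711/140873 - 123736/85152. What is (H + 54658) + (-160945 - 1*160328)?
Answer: -399777324249187/1499452212 ≈ -2.6662e+5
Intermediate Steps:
H = -872746807/1499452212 (H = 122711*(1/140873) - 123736*1/85152 = 122711/140873 - 15467/10644 = -872746807/1499452212 ≈ -0.58204)
(H + 54658) + (-160945 - 1*160328) = (-872746807/1499452212 + 54658) + (-160945 - 1*160328) = 81956186256689/1499452212 + (-160945 - 160328) = 81956186256689/1499452212 - 321273 = -399777324249187/1499452212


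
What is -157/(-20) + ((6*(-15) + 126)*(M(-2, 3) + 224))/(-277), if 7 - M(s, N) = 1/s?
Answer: -123191/5540 ≈ -22.237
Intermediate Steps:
M(s, N) = 7 - 1/s
-157/(-20) + ((6*(-15) + 126)*(M(-2, 3) + 224))/(-277) = -157/(-20) + ((6*(-15) + 126)*((7 - 1/(-2)) + 224))/(-277) = -157*(-1/20) + ((-90 + 126)*((7 - 1*(-½)) + 224))*(-1/277) = 157/20 + (36*((7 + ½) + 224))*(-1/277) = 157/20 + (36*(15/2 + 224))*(-1/277) = 157/20 + (36*(463/2))*(-1/277) = 157/20 + 8334*(-1/277) = 157/20 - 8334/277 = -123191/5540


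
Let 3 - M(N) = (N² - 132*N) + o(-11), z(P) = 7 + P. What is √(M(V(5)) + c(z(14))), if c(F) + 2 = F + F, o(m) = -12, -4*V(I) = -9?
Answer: √5551/4 ≈ 18.626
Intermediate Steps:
V(I) = 9/4 (V(I) = -¼*(-9) = 9/4)
c(F) = -2 + 2*F (c(F) = -2 + (F + F) = -2 + 2*F)
M(N) = 15 - N² + 132*N (M(N) = 3 - ((N² - 132*N) - 12) = 3 - (-12 + N² - 132*N) = 3 + (12 - N² + 132*N) = 15 - N² + 132*N)
√(M(V(5)) + c(z(14))) = √((15 - (9/4)² + 132*(9/4)) + (-2 + 2*(7 + 14))) = √((15 - 1*81/16 + 297) + (-2 + 2*21)) = √((15 - 81/16 + 297) + (-2 + 42)) = √(4911/16 + 40) = √(5551/16) = √5551/4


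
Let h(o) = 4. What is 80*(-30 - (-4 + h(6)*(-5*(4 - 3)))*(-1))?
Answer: -4320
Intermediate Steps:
80*(-30 - (-4 + h(6)*(-5*(4 - 3)))*(-1)) = 80*(-30 - (-4 + 4*(-5*(4 - 3)))*(-1)) = 80*(-30 - (-4 + 4*(-5*1))*(-1)) = 80*(-30 - (-4 + 4*(-5))*(-1)) = 80*(-30 - (-4 - 20)*(-1)) = 80*(-30 - (-24)*(-1)) = 80*(-30 - 1*24) = 80*(-30 - 24) = 80*(-54) = -4320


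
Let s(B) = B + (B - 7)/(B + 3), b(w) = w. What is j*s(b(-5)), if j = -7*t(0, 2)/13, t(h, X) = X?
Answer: -14/13 ≈ -1.0769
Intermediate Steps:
s(B) = B + (-7 + B)/(3 + B)
j = -14/13 ≈ -1.0769
j*s(b(-5)) = -14*(-7 + (-5)² + 4*(-5))/(13*(3 - 5)) = -14*(-7 + 25 - 20)/(13*(-2)) = -(-7)*(-2)/13 = -14/13*1 = -14/13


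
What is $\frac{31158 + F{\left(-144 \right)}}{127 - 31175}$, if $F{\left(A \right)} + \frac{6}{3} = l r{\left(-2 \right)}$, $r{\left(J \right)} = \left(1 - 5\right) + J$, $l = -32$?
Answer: $- \frac{7837}{7762} \approx -1.0097$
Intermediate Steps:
$r{\left(J \right)} = -4 + J$
$F{\left(A \right)} = 190$ ($F{\left(A \right)} = -2 - 32 \left(-4 - 2\right) = -2 - -192 = -2 + 192 = 190$)
$\frac{31158 + F{\left(-144 \right)}}{127 - 31175} = \frac{31158 + 190}{127 - 31175} = \frac{31348}{-31048} = 31348 \left(- \frac{1}{31048}\right) = - \frac{7837}{7762}$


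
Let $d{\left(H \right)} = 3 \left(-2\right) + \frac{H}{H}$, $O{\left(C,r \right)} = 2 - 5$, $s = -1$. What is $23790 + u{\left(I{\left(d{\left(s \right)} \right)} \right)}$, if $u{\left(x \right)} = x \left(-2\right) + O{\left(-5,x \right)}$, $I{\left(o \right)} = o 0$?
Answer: $23787$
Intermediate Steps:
$O{\left(C,r \right)} = -3$
$d{\left(H \right)} = -5$ ($d{\left(H \right)} = -6 + 1 = -5$)
$I{\left(o \right)} = 0$
$u{\left(x \right)} = -3 - 2 x$ ($u{\left(x \right)} = x \left(-2\right) - 3 = - 2 x - 3 = -3 - 2 x$)
$23790 + u{\left(I{\left(d{\left(s \right)} \right)} \right)} = 23790 - 3 = 23787$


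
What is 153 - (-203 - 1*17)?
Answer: 373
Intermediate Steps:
153 - (-203 - 1*17) = 153 - (-203 - 17) = 153 - 1*(-220) = 153 + 220 = 373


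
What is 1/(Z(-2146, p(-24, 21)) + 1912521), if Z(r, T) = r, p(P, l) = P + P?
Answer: 1/1910375 ≈ 5.2346e-7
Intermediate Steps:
p(P, l) = 2*P
1/(Z(-2146, p(-24, 21)) + 1912521) = 1/(-2146 + 1912521) = 1/1910375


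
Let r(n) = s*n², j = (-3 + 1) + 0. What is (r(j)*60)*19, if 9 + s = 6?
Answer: -13680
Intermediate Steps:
j = -2 (j = -2 + 0 = -2)
s = -3 (s = -9 + 6 = -3)
r(n) = -3*n²
(r(j)*60)*19 = (-3*(-2)²*60)*19 = (-3*4*60)*19 = -12*60*19 = -720*19 = -13680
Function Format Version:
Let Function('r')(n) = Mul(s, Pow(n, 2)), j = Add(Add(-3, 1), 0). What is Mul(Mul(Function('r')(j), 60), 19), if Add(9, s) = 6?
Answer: -13680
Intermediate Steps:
j = -2 (j = Add(-2, 0) = -2)
s = -3 (s = Add(-9, 6) = -3)
Function('r')(n) = Mul(-3, Pow(n, 2))
Mul(Mul(Function('r')(j), 60), 19) = Mul(Mul(Mul(-3, Pow(-2, 2)), 60), 19) = Mul(Mul(Mul(-3, 4), 60), 19) = Mul(Mul(-12, 60), 19) = Mul(-720, 19) = -13680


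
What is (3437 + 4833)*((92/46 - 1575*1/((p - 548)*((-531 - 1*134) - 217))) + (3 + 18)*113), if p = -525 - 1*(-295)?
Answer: 106966144125/5446 ≈ 1.9641e+7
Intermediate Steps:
p = -230 (p = -525 + 295 = -230)
(3437 + 4833)*((92/46 - 1575*1/((p - 548)*((-531 - 1*134) - 217))) + (3 + 18)*113) = (3437 + 4833)*((92/46 - 1575*1/((-230 - 548)*((-531 - 1*134) - 217))) + (3 + 18)*113) = 8270*((92*(1/46) - 1575*(-1/(778*((-531 - 134) - 217)))) + 21*113) = 8270*((2 - 1575*(-1/(778*(-665 - 217)))) + 2373) = 8270*((2 - 1575/((-882*(-778)))) + 2373) = 8270*((2 - 1575/686196) + 2373) = 8270*((2 - 1575*1/686196) + 2373) = 8270*((2 - 25/10892) + 2373) = 8270*(21759/10892 + 2373) = 8270*(25868475/10892) = 106966144125/5446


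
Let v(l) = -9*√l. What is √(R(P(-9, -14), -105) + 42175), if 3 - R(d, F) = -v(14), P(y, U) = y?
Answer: √(42178 - 9*√14) ≈ 205.29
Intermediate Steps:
R(d, F) = 3 - 9*√14 (R(d, F) = 3 - (-1)*(-9*√14) = 3 - 9*√14)
√(R(P(-9, -14), -105) + 42175) = √((3 - 9*√14) + 42175) = √(42178 - 9*√14)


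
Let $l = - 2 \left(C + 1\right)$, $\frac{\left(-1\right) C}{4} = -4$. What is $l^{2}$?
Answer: $1156$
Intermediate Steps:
$C = 16$ ($C = \left(-4\right) \left(-4\right) = 16$)
$l = -34$ ($l = - 2 \left(16 + 1\right) = \left(-2\right) 17 = -34$)
$l^{2} = \left(-34\right)^{2} = 1156$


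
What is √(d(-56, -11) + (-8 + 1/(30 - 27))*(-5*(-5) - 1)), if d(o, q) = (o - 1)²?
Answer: √3065 ≈ 55.362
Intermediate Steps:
d(o, q) = (-1 + o)²
√(d(-56, -11) + (-8 + 1/(30 - 27))*(-5*(-5) - 1)) = √((-1 - 56)² + (-8 + 1/(30 - 27))*(-5*(-5) - 1)) = √((-57)² + (-8 + 1/3)*(25 - 1)) = √(3249 + (-8 + ⅓)*24) = √(3249 - 23/3*24) = √(3249 - 184) = √3065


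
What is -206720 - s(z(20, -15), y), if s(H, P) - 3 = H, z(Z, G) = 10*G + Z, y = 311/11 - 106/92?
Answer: -206593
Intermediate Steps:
y = 13723/506 (y = 311*(1/11) - 106*1/92 = 311/11 - 53/46 = 13723/506 ≈ 27.121)
z(Z, G) = Z + 10*G
s(H, P) = 3 + H
-206720 - s(z(20, -15), y) = -206720 - (3 + (20 + 10*(-15))) = -206720 - (3 + (20 - 150)) = -206720 - (3 - 130) = -206720 - 1*(-127) = -206720 + 127 = -206593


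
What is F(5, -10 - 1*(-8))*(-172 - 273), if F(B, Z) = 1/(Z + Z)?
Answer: 445/4 ≈ 111.25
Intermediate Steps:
F(B, Z) = 1/(2*Z)
F(5, -10 - 1*(-8))*(-172 - 273) = (1/(2*(-10 - 1*(-8))))*(-172 - 273) = (1/(2*(-10 + 8)))*(-445) = ((1/2)/(-2))*(-445) = ((1/2)*(-1/2))*(-445) = -1/4*(-445) = 445/4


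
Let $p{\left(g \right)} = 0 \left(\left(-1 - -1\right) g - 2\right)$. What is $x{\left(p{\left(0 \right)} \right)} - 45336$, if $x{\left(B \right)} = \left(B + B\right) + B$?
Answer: $-45336$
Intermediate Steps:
$p{\left(g \right)} = 0$ ($p{\left(g \right)} = 0 \left(\left(-1 + 1\right) g - 2\right) = 0 \left(0 g - 2\right) = 0 \left(0 - 2\right) = 0 \left(-2\right) = 0$)
$x{\left(B \right)} = 3 B$ ($x{\left(B \right)} = 2 B + B = 3 B$)
$x{\left(p{\left(0 \right)} \right)} - 45336 = 3 \cdot 0 - 45336 = 0 - 45336 = -45336$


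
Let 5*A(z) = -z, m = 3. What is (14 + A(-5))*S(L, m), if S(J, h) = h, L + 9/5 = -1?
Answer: 45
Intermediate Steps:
L = -14/5 (L = -9/5 - 1 = -14/5 ≈ -2.8000)
A(z) = -z/5 (A(z) = (-z)/5 = -z/5)
(14 + A(-5))*S(L, m) = (14 - ⅕*(-5))*3 = (14 + 1)*3 = 15*3 = 45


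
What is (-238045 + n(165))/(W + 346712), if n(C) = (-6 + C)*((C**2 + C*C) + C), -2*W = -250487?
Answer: 16891480/943911 ≈ 17.895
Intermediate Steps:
W = 250487/2 (W = -1/2*(-250487) = 250487/2 ≈ 1.2524e+5)
n(C) = (-6 + C)*(C + 2*C**2) (n(C) = (-6 + C)*((C**2 + C**2) + C) = (-6 + C)*(2*C**2 + C) = (-6 + C)*(C + 2*C**2))
(-238045 + n(165))/(W + 346712) = (-238045 + 165*(-6 - 11*165 + 2*165**2))/(250487/2 + 346712) = (-238045 + 165*(-6 - 1815 + 2*27225))/(943911/2) = (-238045 + 165*(-6 - 1815 + 54450))*(2/943911) = (-238045 + 165*52629)*(2/943911) = (-238045 + 8683785)*(2/943911) = 8445740*(2/943911) = 16891480/943911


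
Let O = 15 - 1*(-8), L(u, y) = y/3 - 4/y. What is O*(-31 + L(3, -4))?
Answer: -2162/3 ≈ -720.67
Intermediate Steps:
L(u, y) = -4/y + y/3 (L(u, y) = y*(⅓) - 4/y = y/3 - 4/y = -4/y + y/3)
O = 23 (O = 15 + 8 = 23)
O*(-31 + L(3, -4)) = 23*(-31 + (-4/(-4) + (⅓)*(-4))) = 23*(-31 + (-4*(-¼) - 4/3)) = 23*(-31 + (1 - 4/3)) = 23*(-31 - ⅓) = 23*(-94/3) = -2162/3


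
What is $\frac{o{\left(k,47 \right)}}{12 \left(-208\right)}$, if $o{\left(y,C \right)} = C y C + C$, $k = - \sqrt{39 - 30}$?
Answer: $\frac{1645}{624} \approx 2.6362$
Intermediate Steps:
$k = -3$ ($k = - \sqrt{9} = \left(-1\right) 3 = -3$)
$o{\left(y,C \right)} = C + y C^{2}$ ($o{\left(y,C \right)} = y C^{2} + C = C + y C^{2}$)
$\frac{o{\left(k,47 \right)}}{12 \left(-208\right)} = \frac{47 \left(1 + 47 \left(-3\right)\right)}{12 \left(-208\right)} = \frac{47 \left(1 - 141\right)}{-2496} = 47 \left(-140\right) \left(- \frac{1}{2496}\right) = \left(-6580\right) \left(- \frac{1}{2496}\right) = \frac{1645}{624}$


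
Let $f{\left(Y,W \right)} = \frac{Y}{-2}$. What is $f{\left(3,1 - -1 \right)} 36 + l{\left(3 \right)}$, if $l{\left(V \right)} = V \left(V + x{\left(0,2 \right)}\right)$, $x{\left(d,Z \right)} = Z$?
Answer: $-39$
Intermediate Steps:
$f{\left(Y,W \right)} = - \frac{Y}{2}$ ($f{\left(Y,W \right)} = Y \left(- \frac{1}{2}\right) = - \frac{Y}{2}$)
$l{\left(V \right)} = V \left(2 + V\right)$ ($l{\left(V \right)} = V \left(V + 2\right) = V \left(2 + V\right)$)
$f{\left(3,1 - -1 \right)} 36 + l{\left(3 \right)} = \left(- \frac{1}{2}\right) 3 \cdot 36 + 3 \left(2 + 3\right) = \left(- \frac{3}{2}\right) 36 + 3 \cdot 5 = -54 + 15 = -39$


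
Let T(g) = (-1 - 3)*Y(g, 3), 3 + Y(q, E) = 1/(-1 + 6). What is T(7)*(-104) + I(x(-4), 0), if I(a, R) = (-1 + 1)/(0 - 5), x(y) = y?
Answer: -5824/5 ≈ -1164.8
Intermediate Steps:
Y(q, E) = -14/5 (Y(q, E) = -3 + 1/(-1 + 6) = -3 + 1/5 = -14/5)
T(g) = 56/5 (T(g) = (-1 - 3)*(-14/5) = -4*(-14/5) = 56/5)
I(a, R) = 0 (I(a, R) = 0/(-5) = 0*(-1/5) = 0)
T(7)*(-104) + I(x(-4), 0) = (56/5)*(-104) + 0 = -5824/5 + 0 = -5824/5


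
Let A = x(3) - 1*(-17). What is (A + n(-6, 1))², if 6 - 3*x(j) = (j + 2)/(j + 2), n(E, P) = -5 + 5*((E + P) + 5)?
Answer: 1681/9 ≈ 186.78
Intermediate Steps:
n(E, P) = 20 + 5*E + 5*P (n(E, P) = -5 + 5*(5 + E + P) = -5 + (25 + 5*E + 5*P) = 20 + 5*E + 5*P)
x(j) = 5/3 (x(j) = 2 - (j + 2)/(3*(j + 2)) = 2 - (2 + j)/(3*(2 + j)) = 2 - ⅓*1 = 2 - ⅓ = 5/3)
A = 56/3 (A = 5/3 - 1*(-17) = 5/3 + 17 = 56/3 ≈ 18.667)
(A + n(-6, 1))² = (56/3 + (20 + 5*(-6) + 5*1))² = (56/3 + (20 - 30 + 5))² = (56/3 - 5)² = (41/3)² = 1681/9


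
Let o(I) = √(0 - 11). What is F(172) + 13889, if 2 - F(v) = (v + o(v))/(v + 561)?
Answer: 10181931/733 - I*√11/733 ≈ 13891.0 - 0.0045247*I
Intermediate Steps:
o(I) = I*√11 (o(I) = √(-11) = I*√11)
F(v) = 2 - (v + I*√11)/(561 + v) (F(v) = 2 - (v + I*√11)/(v + 561) = 2 - (v + I*√11)/(561 + v))
F(172) + 13889 = (1122 + 172 - I*√11)/(561 + 172) + 13889 = (1294 - I*√11)/733 + 13889 = (1294/733 - I*√11/733) + 13889 = 10181931/733 - I*√11/733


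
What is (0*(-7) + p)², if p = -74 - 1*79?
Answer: 23409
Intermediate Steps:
p = -153 (p = -74 - 79 = -153)
(0*(-7) + p)² = (0*(-7) - 153)² = (0 - 153)² = (-153)² = 23409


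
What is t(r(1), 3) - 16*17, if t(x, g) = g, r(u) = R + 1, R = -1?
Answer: -269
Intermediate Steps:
r(u) = 0 (r(u) = -1 + 1 = 0)
t(r(1), 3) - 16*17 = 3 - 16*17 = 3 - 272 = -269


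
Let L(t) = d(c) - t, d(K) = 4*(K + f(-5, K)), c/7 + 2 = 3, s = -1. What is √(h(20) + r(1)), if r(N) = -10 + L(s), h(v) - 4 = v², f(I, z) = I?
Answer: √403 ≈ 20.075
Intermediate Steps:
c = 7 (c = -14 + 7*3 = -14 + 21 = 7)
d(K) = -20 + 4*K (d(K) = 4*(K - 5) = 4*(-5 + K) = -20 + 4*K)
h(v) = 4 + v²
L(t) = 8 - t (L(t) = (-20 + 4*7) - t = (-20 + 28) - t = 8 - t)
r(N) = -1 (r(N) = -10 + (8 - 1*(-1)) = -10 + (8 + 1) = -10 + 9 = -1)
√(h(20) + r(1)) = √((4 + 20²) - 1) = √((4 + 400) - 1) = √(404 - 1) = √403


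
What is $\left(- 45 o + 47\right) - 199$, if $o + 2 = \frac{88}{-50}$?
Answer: $\frac{86}{5} \approx 17.2$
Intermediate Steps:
$o = - \frac{94}{25}$ ($o = -2 + \frac{88}{-50} = -2 + 88 \left(- \frac{1}{50}\right) = -2 - \frac{44}{25} = - \frac{94}{25} \approx -3.76$)
$\left(- 45 o + 47\right) - 199 = \left(\left(-45\right) \left(- \frac{94}{25}\right) + 47\right) - 199 = \left(\frac{846}{5} + 47\right) - 199 = \frac{1081}{5} - 199 = \frac{86}{5}$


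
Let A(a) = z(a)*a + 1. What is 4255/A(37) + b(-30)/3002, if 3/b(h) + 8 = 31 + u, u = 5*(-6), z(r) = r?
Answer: 4470523/1439459 ≈ 3.1057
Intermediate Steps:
u = -30
b(h) = -3/7 (b(h) = 3/(-8 + (31 - 30)) = 3/(-8 + 1) = 3/(-7) = 3*(-⅐) = -3/7)
A(a) = 1 + a² (A(a) = a*a + 1 = a² + 1 = 1 + a²)
4255/A(37) + b(-30)/3002 = 4255/(1 + 37²) - 3/7/3002 = 4255/(1 + 1369) - 3/7*1/3002 = 4255/1370 - 3/21014 = 4255*(1/1370) - 3/21014 = 851/274 - 3/21014 = 4470523/1439459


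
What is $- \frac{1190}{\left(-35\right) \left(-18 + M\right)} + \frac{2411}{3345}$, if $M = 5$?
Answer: $- \frac{82387}{43485} \approx -1.8946$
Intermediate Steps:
$- \frac{1190}{\left(-35\right) \left(-18 + M\right)} + \frac{2411}{3345} = - \frac{1190}{\left(-35\right) \left(-18 + 5\right)} + \frac{2411}{3345} = - \frac{1190}{\left(-35\right) \left(-13\right)} + 2411 \cdot \frac{1}{3345} = - \frac{1190}{455} + \frac{2411}{3345} = \left(-1190\right) \frac{1}{455} + \frac{2411}{3345} = - \frac{34}{13} + \frac{2411}{3345} = - \frac{82387}{43485}$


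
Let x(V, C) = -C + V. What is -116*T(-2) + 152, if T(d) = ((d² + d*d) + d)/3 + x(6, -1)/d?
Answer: 326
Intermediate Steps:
x(V, C) = V - C
T(d) = 7/d + d/3 + 2*d²/3 (T(d) = ((d² + d*d) + d)/3 + (6 - 1*(-1))/d = ((d² + d²) + d)*(⅓) + (6 + 1)/d = (2*d² + d)*(⅓) + 7/d = (d + 2*d²)*(⅓) + 7/d = (d/3 + 2*d²/3) + 7/d = 7/d + d/3 + 2*d²/3)
-116*T(-2) + 152 = -116*(21 + (-2)²*(1 + 2*(-2)))/(3*(-2)) + 152 = -116*(-1)*(21 + 4*(1 - 4))/(3*2) + 152 = -116*(-1)*(21 + 4*(-3))/(3*2) + 152 = -116*(-1)*(21 - 12)/(3*2) + 152 = -116*(-1)*9/(3*2) + 152 = -116*(-3/2) + 152 = 174 + 152 = 326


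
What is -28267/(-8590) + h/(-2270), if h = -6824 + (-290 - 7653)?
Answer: 9550731/974965 ≈ 9.7960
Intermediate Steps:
h = -14767 (h = -6824 - 7943 = -14767)
-28267/(-8590) + h/(-2270) = -28267/(-8590) - 14767/(-2270) = -28267*(-1/8590) - 14767*(-1/2270) = 28267/8590 + 14767/2270 = 9550731/974965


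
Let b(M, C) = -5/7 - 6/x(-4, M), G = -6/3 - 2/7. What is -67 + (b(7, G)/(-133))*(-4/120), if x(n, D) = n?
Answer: -3742609/55860 ≈ -67.000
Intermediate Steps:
G = -16/7 (G = -6*⅓ - 2*⅐ = -2 - 2/7 = -16/7 ≈ -2.2857)
b(M, C) = 11/14 (b(M, C) = -5/7 - 6/(-4) = -5*⅐ - 6*(-¼) = -5/7 + 3/2 = 11/14)
-67 + (b(7, G)/(-133))*(-4/120) = -67 + ((11/14)/(-133))*(-4/120) = -67 + ((11/14)*(-1/133))*(-4*1/120) = -67 - 11/1862*(-1/30) = -67 + 11/55860 = -3742609/55860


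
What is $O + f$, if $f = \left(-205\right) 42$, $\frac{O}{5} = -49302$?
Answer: $-255120$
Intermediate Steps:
$O = -246510$ ($O = 5 \left(-49302\right) = -246510$)
$f = -8610$
$O + f = -246510 - 8610 = -255120$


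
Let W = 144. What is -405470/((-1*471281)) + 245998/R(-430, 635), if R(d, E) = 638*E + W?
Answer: 140130316109/95498967997 ≈ 1.4673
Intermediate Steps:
R(d, E) = 144 + 638*E (R(d, E) = 638*E + 144 = 144 + 638*E)
-405470/((-1*471281)) + 245998/R(-430, 635) = -405470/((-1*471281)) + 245998/(144 + 638*635) = -405470/(-471281) + 245998/(144 + 405130) = -405470*(-1/471281) + 245998/405274 = 405470/471281 + 245998*(1/405274) = 405470/471281 + 122999/202637 = 140130316109/95498967997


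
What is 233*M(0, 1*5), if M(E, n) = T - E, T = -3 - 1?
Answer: -932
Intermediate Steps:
T = -4
M(E, n) = -4 - E
233*M(0, 1*5) = 233*(-4 - 1*0) = 233*(-4 + 0) = 233*(-4) = -932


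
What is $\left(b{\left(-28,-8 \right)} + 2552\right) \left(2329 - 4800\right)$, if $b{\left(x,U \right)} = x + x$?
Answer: $-6167616$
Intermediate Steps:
$b{\left(x,U \right)} = 2 x$
$\left(b{\left(-28,-8 \right)} + 2552\right) \left(2329 - 4800\right) = \left(2 \left(-28\right) + 2552\right) \left(2329 - 4800\right) = \left(-56 + 2552\right) \left(-2471\right) = 2496 \left(-2471\right) = -6167616$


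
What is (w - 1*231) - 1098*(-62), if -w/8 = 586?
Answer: 63157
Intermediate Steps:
w = -4688 (w = -8*586 = -4688)
(w - 1*231) - 1098*(-62) = (-4688 - 1*231) - 1098*(-62) = (-4688 - 231) + 68076 = -4919 + 68076 = 63157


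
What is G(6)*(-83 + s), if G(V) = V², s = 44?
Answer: -1404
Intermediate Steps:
G(6)*(-83 + s) = 6²*(-83 + 44) = 36*(-39) = -1404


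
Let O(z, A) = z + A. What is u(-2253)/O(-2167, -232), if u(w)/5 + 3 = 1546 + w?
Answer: 3550/2399 ≈ 1.4798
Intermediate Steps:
u(w) = 7715 + 5*w (u(w) = -15 + 5*(1546 + w) = -15 + (7730 + 5*w) = 7715 + 5*w)
O(z, A) = A + z
u(-2253)/O(-2167, -232) = (7715 + 5*(-2253))/(-232 - 2167) = (7715 - 11265)/(-2399) = -3550*(-1/2399) = 3550/2399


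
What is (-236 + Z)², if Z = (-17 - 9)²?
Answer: 193600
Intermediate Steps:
Z = 676 (Z = (-26)² = 676)
(-236 + Z)² = (-236 + 676)² = 440² = 193600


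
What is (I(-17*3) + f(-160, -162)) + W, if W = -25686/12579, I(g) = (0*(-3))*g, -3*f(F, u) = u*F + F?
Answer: -108037366/12579 ≈ -8588.7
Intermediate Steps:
f(F, u) = -F/3 - F*u/3 (f(F, u) = -(u*F + F)/3 = -(F*u + F)/3 = -(F + F*u)/3 = -F/3 - F*u/3)
I(g) = 0 (I(g) = 0*g = 0)
W = -8562/4193 (W = -25686*1/12579 = -8562/4193 ≈ -2.0420)
(I(-17*3) + f(-160, -162)) + W = (0 - ⅓*(-160)*(1 - 162)) - 8562/4193 = (0 - ⅓*(-160)*(-161)) - 8562/4193 = (0 - 25760/3) - 8562/4193 = -25760/3 - 8562/4193 = -108037366/12579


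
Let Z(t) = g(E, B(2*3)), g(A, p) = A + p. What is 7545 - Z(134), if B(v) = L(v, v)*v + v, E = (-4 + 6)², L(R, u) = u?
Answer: 7499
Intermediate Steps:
E = 4 (E = 2² = 4)
B(v) = v + v² (B(v) = v*v + v = v² + v = v + v²)
Z(t) = 46 (Z(t) = 4 + (2*3)*(1 + 2*3) = 4 + 6*(1 + 6) = 4 + 6*7 = 4 + 42 = 46)
7545 - Z(134) = 7545 - 1*46 = 7545 - 46 = 7499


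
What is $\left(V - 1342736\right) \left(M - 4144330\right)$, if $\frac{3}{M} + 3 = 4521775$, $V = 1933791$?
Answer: $- \frac{11076202457823788635}{4521772} \approx -2.4495 \cdot 10^{12}$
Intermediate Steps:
$M = \frac{3}{4521772}$ ($M = \frac{3}{-3 + 4521775} = \frac{3}{4521772} \approx 6.6346 \cdot 10^{-7}$)
$\left(V - 1342736\right) \left(M - 4144330\right) = \left(1933791 - 1342736\right) \left(\frac{3}{4521772} - 4144330\right) = 591055 \left(- \frac{18739715352757}{4521772}\right) = - \frac{11076202457823788635}{4521772}$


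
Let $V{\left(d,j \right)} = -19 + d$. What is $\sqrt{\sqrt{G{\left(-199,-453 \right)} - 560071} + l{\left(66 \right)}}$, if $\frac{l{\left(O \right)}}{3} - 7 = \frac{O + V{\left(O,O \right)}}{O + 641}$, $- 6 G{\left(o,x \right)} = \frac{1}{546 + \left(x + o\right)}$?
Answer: $\frac{\sqrt{1085718028248 + 158951982 i \sqrt{56636619645}}}{224826} \approx 19.624 + 19.068 i$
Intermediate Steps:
$G{\left(o,x \right)} = - \frac{1}{6 \left(546 + o + x\right)}$ ($G{\left(o,x \right)} = - \frac{1}{6 \left(546 + \left(x + o\right)\right)} = - \frac{1}{6 \left(546 + \left(o + x\right)\right)} = - \frac{1}{6 \left(546 + o + x\right)}$)
$l{\left(O \right)} = 21 + \frac{3 \left(-19 + 2 O\right)}{641 + O}$ ($l{\left(O \right)} = 21 + 3 \frac{O + \left(-19 + O\right)}{O + 641} = 21 + 3 \frac{-19 + 2 O}{641 + O} = 21 + \frac{3 \left(-19 + 2 O\right)}{641 + O}$)
$\sqrt{\sqrt{G{\left(-199,-453 \right)} - 560071} + l{\left(66 \right)}} = \sqrt{\sqrt{- \frac{1}{3276 + 6 \left(-199\right) + 6 \left(-453\right)} - 560071} + \frac{3 \left(4468 + 9 \cdot 66\right)}{641 + 66}} = \sqrt{\sqrt{- \frac{1}{3276 - 1194 - 2718} - 560071} + \frac{3 \left(4468 + 594\right)}{707}} = \sqrt{\sqrt{- \frac{1}{-636} - 560071} + 3 \cdot \frac{1}{707} \cdot 5062} = \sqrt{\sqrt{\left(-1\right) \left(- \frac{1}{636}\right) - 560071} + \frac{15186}{707}} = \sqrt{\sqrt{\frac{1}{636} - 560071} + \frac{15186}{707}} = \sqrt{\sqrt{- \frac{356205155}{636}} + \frac{15186}{707}} = \sqrt{\frac{i \sqrt{56636619645}}{318} + \frac{15186}{707}} = \sqrt{\frac{15186}{707} + \frac{i \sqrt{56636619645}}{318}}$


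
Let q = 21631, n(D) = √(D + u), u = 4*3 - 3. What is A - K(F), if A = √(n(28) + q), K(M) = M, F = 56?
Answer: -56 + √(21631 + √37) ≈ 91.095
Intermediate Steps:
u = 9 (u = 12 - 3 = 9)
n(D) = √(9 + D) (n(D) = √(D + 9) = √(9 + D))
A = √(21631 + √37) (A = √(√(9 + 28) + 21631) = √(√37 + 21631) = √(21631 + √37) ≈ 147.10)
A - K(F) = √(21631 + √37) - 1*56 = √(21631 + √37) - 56 = -56 + √(21631 + √37)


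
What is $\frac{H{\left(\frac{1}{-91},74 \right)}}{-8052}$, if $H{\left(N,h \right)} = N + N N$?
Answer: $\frac{15}{11113102} \approx 1.3498 \cdot 10^{-6}$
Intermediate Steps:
$H{\left(N,h \right)} = N + N^{2}$
$\frac{H{\left(\frac{1}{-91},74 \right)}}{-8052} = \frac{\frac{1}{-91} \left(1 + \frac{1}{-91}\right)}{-8052} = - \frac{1 - \frac{1}{91}}{91} \left(- \frac{1}{8052}\right) = \left(- \frac{1}{91}\right) \frac{90}{91} \left(- \frac{1}{8052}\right) = \left(- \frac{90}{8281}\right) \left(- \frac{1}{8052}\right) = \frac{15}{11113102}$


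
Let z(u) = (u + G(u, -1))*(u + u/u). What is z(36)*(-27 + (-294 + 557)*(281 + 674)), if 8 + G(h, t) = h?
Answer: 594694784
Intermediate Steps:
G(h, t) = -8 + h
z(u) = (1 + u)*(-8 + 2*u) (z(u) = (u + (-8 + u))*(u + u/u) = (-8 + 2*u)*(u + 1) = (-8 + 2*u)*(1 + u) = (1 + u)*(-8 + 2*u))
z(36)*(-27 + (-294 + 557)*(281 + 674)) = (-8 - 6*36 + 2*36**2)*(-27 + (-294 + 557)*(281 + 674)) = (-8 - 216 + 2*1296)*(-27 + 263*955) = (-8 - 216 + 2592)*(-27 + 251165) = 2368*251138 = 594694784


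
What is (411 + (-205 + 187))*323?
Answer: 126939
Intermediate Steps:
(411 + (-205 + 187))*323 = (411 - 18)*323 = 393*323 = 126939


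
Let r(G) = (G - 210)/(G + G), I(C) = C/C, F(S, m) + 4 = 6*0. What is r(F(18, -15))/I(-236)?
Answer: 107/4 ≈ 26.750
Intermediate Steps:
F(S, m) = -4 (F(S, m) = -4 + 6*0 = -4 + 0 = -4)
I(C) = 1
r(G) = (-210 + G)/(2*G) (r(G) = (-210 + G)/((2*G)) = (-210 + G)*(1/(2*G)) = (-210 + G)/(2*G))
r(F(18, -15))/I(-236) = ((1/2)*(-210 - 4)/(-4))/1 = ((1/2)*(-1/4)*(-214))*1 = (107/4)*1 = 107/4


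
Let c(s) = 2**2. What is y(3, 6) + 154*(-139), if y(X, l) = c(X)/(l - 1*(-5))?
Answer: -235462/11 ≈ -21406.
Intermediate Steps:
c(s) = 4
y(X, l) = 4/(5 + l) (y(X, l) = 4/(l - 1*(-5)) = 4/(l + 5) = 4/(5 + l))
y(3, 6) + 154*(-139) = 4/(5 + 6) + 154*(-139) = 4/11 - 21406 = -235462/11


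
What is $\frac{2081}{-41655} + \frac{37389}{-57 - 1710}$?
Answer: $- \frac{520371974}{24534795} \approx -21.21$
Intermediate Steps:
$\frac{2081}{-41655} + \frac{37389}{-57 - 1710} = 2081 \left(- \frac{1}{41655}\right) + \frac{37389}{-57 - 1710} = - \frac{2081}{41655} + \frac{37389}{-1767} = - \frac{2081}{41655} + 37389 \left(- \frac{1}{1767}\right) = - \frac{2081}{41655} - \frac{12463}{589} = - \frac{520371974}{24534795}$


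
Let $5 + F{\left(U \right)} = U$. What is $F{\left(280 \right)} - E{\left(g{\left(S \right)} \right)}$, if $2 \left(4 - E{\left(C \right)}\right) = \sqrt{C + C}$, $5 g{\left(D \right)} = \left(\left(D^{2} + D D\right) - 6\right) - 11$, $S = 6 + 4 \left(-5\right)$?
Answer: $271 + \frac{5 \sqrt{6}}{2} \approx 277.12$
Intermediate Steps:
$S = -14$ ($S = 6 - 20 = -14$)
$F{\left(U \right)} = -5 + U$
$g{\left(D \right)} = - \frac{17}{5} + \frac{2 D^{2}}{5}$ ($g{\left(D \right)} = \frac{\left(\left(D^{2} + D D\right) - 6\right) - 11}{5} = \frac{\left(\left(D^{2} + D^{2}\right) - 6\right) - 11}{5} = \frac{\left(2 D^{2} - 6\right) - 11}{5} = \frac{\left(-6 + 2 D^{2}\right) - 11}{5} = \frac{-17 + 2 D^{2}}{5} = - \frac{17}{5} + \frac{2 D^{2}}{5}$)
$E{\left(C \right)} = 4 - \frac{\sqrt{2} \sqrt{C}}{2}$ ($E{\left(C \right)} = 4 - \frac{\sqrt{C + C}}{2} = 4 - \frac{\sqrt{2 C}}{2} = 4 - \frac{\sqrt{2} \sqrt{C}}{2}$)
$F{\left(280 \right)} - E{\left(g{\left(S \right)} \right)} = \left(-5 + 280\right) - \left(4 - \frac{\sqrt{2} \sqrt{- \frac{17}{5} + \frac{2 \left(-14\right)^{2}}{5}}}{2}\right) = 275 - \left(4 - \frac{\sqrt{2} \sqrt{- \frac{17}{5} + \frac{2}{5} \cdot 196}}{2}\right) = 275 - \left(4 - \frac{\sqrt{2} \sqrt{- \frac{17}{5} + \frac{392}{5}}}{2}\right) = 275 - \left(4 - \frac{\sqrt{2} \sqrt{75}}{2}\right) = 275 - \left(4 - \frac{\sqrt{2} \cdot 5 \sqrt{3}}{2}\right) = 275 - \left(4 - \frac{5 \sqrt{6}}{2}\right) = 271 + \frac{5 \sqrt{6}}{2}$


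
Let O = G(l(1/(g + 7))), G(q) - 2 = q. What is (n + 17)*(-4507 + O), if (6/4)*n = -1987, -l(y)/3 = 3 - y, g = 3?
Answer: 177072451/30 ≈ 5.9024e+6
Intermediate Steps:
l(y) = -9 + 3*y (l(y) = -3*(3 - y) = -9 + 3*y)
G(q) = 2 + q
n = -3974/3 (n = (⅔)*(-1987) = -3974/3 ≈ -1324.7)
O = -67/10 (O = 2 + (-9 + 3/(3 + 7)) = 2 + (-9 + 3/10) = 2 - 87/10 = -67/10 ≈ -6.7000)
(n + 17)*(-4507 + O) = (-3974/3 + 17)*(-4507 - 67/10) = -3923/3*(-45137/10) = 177072451/30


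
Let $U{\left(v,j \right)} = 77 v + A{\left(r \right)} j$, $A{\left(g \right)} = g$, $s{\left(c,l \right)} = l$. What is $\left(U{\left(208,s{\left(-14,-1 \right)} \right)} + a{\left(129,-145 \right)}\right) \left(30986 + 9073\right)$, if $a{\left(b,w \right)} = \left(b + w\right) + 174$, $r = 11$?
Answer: $647473617$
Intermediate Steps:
$a{\left(b,w \right)} = 174 + b + w$
$U{\left(v,j \right)} = 11 j + 77 v$ ($U{\left(v,j \right)} = 77 v + 11 j = 11 j + 77 v$)
$\left(U{\left(208,s{\left(-14,-1 \right)} \right)} + a{\left(129,-145 \right)}\right) \left(30986 + 9073\right) = \left(\left(11 \left(-1\right) + 77 \cdot 208\right) + \left(174 + 129 - 145\right)\right) \left(30986 + 9073\right) = \left(\left(-11 + 16016\right) + 158\right) 40059 = \left(16005 + 158\right) 40059 = 16163 \cdot 40059 = 647473617$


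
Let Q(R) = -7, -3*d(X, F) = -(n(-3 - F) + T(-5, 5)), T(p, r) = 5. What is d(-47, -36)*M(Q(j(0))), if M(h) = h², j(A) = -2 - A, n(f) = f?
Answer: 1862/3 ≈ 620.67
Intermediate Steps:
d(X, F) = ⅔ - F/3 (d(X, F) = -(-1)*((-3 - F) + 5)/3 = -(-1)*(2 - F)/3 = -(-2 + F)/3 = ⅔ - F/3)
d(-47, -36)*M(Q(j(0))) = (⅔ - ⅓*(-36))*(-7)² = (⅔ + 12)*49 = (38/3)*49 = 1862/3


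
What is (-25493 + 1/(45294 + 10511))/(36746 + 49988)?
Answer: -711318432/2420095435 ≈ -0.29392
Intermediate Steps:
(-25493 + 1/(45294 + 10511))/(36746 + 49988) = (-25493 + 1/55805)/86734 = (-25493 + 1/55805)*(1/86734) = -1422636864/55805*1/86734 = -711318432/2420095435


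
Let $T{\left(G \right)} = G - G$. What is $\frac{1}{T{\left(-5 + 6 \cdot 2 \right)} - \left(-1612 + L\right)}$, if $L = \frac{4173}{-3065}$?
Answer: $\frac{3065}{4944953} \approx 0.00061982$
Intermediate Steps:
$T{\left(G \right)} = 0$
$L = - \frac{4173}{3065}$ ($L = 4173 \left(- \frac{1}{3065}\right) = - \frac{4173}{3065} \approx -1.3615$)
$\frac{1}{T{\left(-5 + 6 \cdot 2 \right)} - \left(-1612 + L\right)} = \frac{1}{0 + \left(62 \cdot 26 - - \frac{4173}{3065}\right)} = \frac{1}{0 + \left(1612 + \frac{4173}{3065}\right)} = \frac{1}{0 + \frac{4944953}{3065}} = \frac{1}{\frac{4944953}{3065}} = \frac{3065}{4944953}$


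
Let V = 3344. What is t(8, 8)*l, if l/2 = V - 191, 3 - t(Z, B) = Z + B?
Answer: -81978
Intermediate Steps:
t(Z, B) = 3 - B - Z (t(Z, B) = 3 - (Z + B) = 3 - (B + Z) = 3 + (-B - Z) = 3 - B - Z)
l = 6306 (l = 2*(3344 - 191) = 2*3153 = 6306)
t(8, 8)*l = (3 - 1*8 - 1*8)*6306 = (3 - 8 - 8)*6306 = -13*6306 = -81978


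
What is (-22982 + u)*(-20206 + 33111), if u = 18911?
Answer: -52536255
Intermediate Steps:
(-22982 + u)*(-20206 + 33111) = (-22982 + 18911)*(-20206 + 33111) = -4071*12905 = -52536255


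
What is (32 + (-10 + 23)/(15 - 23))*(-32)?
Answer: -972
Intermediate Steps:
(32 + (-10 + 23)/(15 - 23))*(-32) = (32 + 13/(-8))*(-32) = (32 + 13*(-⅛))*(-32) = (32 - 13/8)*(-32) = (243/8)*(-32) = -972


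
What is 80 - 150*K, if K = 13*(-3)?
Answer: 5930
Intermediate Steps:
K = -39
80 - 150*K = 80 - 150*(-39) = 80 + 5850 = 5930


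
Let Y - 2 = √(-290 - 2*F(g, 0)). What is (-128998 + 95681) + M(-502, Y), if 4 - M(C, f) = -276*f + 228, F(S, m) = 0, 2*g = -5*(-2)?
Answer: -32989 + 276*I*√290 ≈ -32989.0 + 4700.1*I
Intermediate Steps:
g = 5 (g = (-5*(-2))/2 = (½)*10 = 5)
Y = 2 + I*√290 (Y = 2 + √(-290 - 2*0) = 2 + √(-290 + 0) = 2 + √(-290) = 2 + I*√290 ≈ 2.0 + 17.029*I)
M(C, f) = -224 + 276*f (M(C, f) = 4 - (-276*f + 228) = 4 - (228 - 276*f) = 4 + (-228 + 276*f) = -224 + 276*f)
(-128998 + 95681) + M(-502, Y) = (-128998 + 95681) + (-224 + 276*(2 + I*√290)) = -33317 + (-224 + (552 + 276*I*√290)) = -33317 + (328 + 276*I*√290) = -32989 + 276*I*√290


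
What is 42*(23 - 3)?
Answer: 840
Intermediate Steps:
42*(23 - 3) = 42*20 = 840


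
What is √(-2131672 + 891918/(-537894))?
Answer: I*√211507902638949/9961 ≈ 1460.0*I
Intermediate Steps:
√(-2131672 + 891918/(-537894)) = √(-2131672 + 891918*(-1/537894)) = √(-2131672 - 16517/9961) = √(-21233601309/9961) = I*√211507902638949/9961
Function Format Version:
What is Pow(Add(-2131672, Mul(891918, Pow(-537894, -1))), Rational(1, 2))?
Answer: Mul(Rational(1, 9961), I, Pow(211507902638949, Rational(1, 2))) ≈ Mul(1460.0, I)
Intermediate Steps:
Pow(Add(-2131672, Mul(891918, Pow(-537894, -1))), Rational(1, 2)) = Pow(Add(-2131672, Mul(891918, Rational(-1, 537894))), Rational(1, 2)) = Pow(Add(-2131672, Rational(-16517, 9961)), Rational(1, 2)) = Pow(Rational(-21233601309, 9961), Rational(1, 2)) = Mul(Rational(1, 9961), I, Pow(211507902638949, Rational(1, 2)))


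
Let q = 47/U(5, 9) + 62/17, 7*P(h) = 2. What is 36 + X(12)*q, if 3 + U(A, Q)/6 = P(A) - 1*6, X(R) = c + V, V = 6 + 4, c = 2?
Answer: 71530/1037 ≈ 68.978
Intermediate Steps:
V = 10
P(h) = 2/7 (P(h) = (⅐)*2 = 2/7)
X(R) = 12 (X(R) = 2 + 10 = 12)
U(A, Q) = -366/7 (U(A, Q) = -18 + 6*(2/7 - 1*6) = -18 + 6*(2/7 - 6) = -18 + 6*(-40/7) = -18 - 240/7 = -366/7)
q = 17099/6222 (q = 47/(-366/7) + 62/17 = 47*(-7/366) + 62*(1/17) = -329/366 + 62/17 = 17099/6222 ≈ 2.7481)
36 + X(12)*q = 36 + 12*(17099/6222) = 36 + 34198/1037 = 71530/1037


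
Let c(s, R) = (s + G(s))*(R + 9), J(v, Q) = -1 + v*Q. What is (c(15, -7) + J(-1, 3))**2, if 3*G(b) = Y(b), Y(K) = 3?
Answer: 784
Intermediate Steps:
G(b) = 1 (G(b) = (1/3)*3 = 1)
J(v, Q) = -1 + Q*v
c(s, R) = (1 + s)*(9 + R) (c(s, R) = (s + 1)*(R + 9) = (1 + s)*(9 + R))
(c(15, -7) + J(-1, 3))**2 = ((9 - 7 + 9*15 - 7*15) + (-1 + 3*(-1)))**2 = ((9 - 7 + 135 - 105) + (-1 - 3))**2 = (32 - 4)**2 = 28**2 = 784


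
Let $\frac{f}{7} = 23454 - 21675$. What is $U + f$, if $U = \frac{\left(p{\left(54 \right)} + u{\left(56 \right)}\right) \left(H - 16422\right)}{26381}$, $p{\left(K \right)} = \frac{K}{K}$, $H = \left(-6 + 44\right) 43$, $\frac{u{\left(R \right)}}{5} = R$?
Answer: $\frac{324367165}{26381} \approx 12295.0$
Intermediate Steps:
$u{\left(R \right)} = 5 R$
$H = 1634$ ($H = 38 \cdot 43 = 1634$)
$f = 12453$ ($f = 7 \left(23454 - 21675\right) = 7 \cdot 1779 = 12453$)
$p{\left(K \right)} = 1$
$U = - \frac{4155428}{26381}$ ($U = \frac{\left(1 + 5 \cdot 56\right) \left(1634 - 16422\right)}{26381} = \left(1 + 280\right) \left(-14788\right) \frac{1}{26381} = 281 \left(-14788\right) \frac{1}{26381} = \left(-4155428\right) \frac{1}{26381} = - \frac{4155428}{26381} \approx -157.52$)
$U + f = - \frac{4155428}{26381} + 12453 = \frac{324367165}{26381}$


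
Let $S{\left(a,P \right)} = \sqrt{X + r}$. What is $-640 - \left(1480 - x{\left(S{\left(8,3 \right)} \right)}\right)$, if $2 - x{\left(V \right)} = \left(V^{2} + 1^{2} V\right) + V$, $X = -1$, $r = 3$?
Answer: $-2120 - 2 \sqrt{2} \approx -2122.8$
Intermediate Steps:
$S{\left(a,P \right)} = \sqrt{2}$ ($S{\left(a,P \right)} = \sqrt{-1 + 3} = \sqrt{2}$)
$x{\left(V \right)} = 2 - V^{2} - 2 V$ ($x{\left(V \right)} = 2 - \left(\left(V^{2} + 1^{2} V\right) + V\right) = 2 - \left(\left(V^{2} + 1 V\right) + V\right) = 2 - \left(\left(V^{2} + V\right) + V\right) = 2 - \left(\left(V + V^{2}\right) + V\right) = 2 - \left(V^{2} + 2 V\right) = 2 - V^{2} - 2 V$)
$-640 - \left(1480 - x{\left(S{\left(8,3 \right)} \right)}\right) = -640 - \left(1480 - \left(2 - \left(\sqrt{2}\right)^{2} - 2 \sqrt{2}\right)\right) = -640 - \left(1480 - \left(2 - 2 - 2 \sqrt{2}\right)\right) = -640 - \left(1480 - - 2 \sqrt{2}\right) = -640 - \left(1480 + 2 \sqrt{2}\right) = -2120 - 2 \sqrt{2}$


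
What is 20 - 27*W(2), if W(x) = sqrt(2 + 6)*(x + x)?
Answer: 20 - 216*sqrt(2) ≈ -285.47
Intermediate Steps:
W(x) = 4*x*sqrt(2) (W(x) = sqrt(8)*(2*x) = (2*sqrt(2))*(2*x) = 4*x*sqrt(2))
20 - 27*W(2) = 20 - 108*2*sqrt(2) = 20 - 216*sqrt(2)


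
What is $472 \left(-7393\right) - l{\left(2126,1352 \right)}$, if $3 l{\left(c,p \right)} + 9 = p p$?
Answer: $- \frac{12296383}{3} \approx -4.0988 \cdot 10^{6}$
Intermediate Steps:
$l{\left(c,p \right)} = -3 + \frac{p^{2}}{3}$ ($l{\left(c,p \right)} = -3 + \frac{p p}{3} = -3 + \frac{p^{2}}{3}$)
$472 \left(-7393\right) - l{\left(2126,1352 \right)} = 472 \left(-7393\right) - \left(-3 + \frac{1352^{2}}{3}\right) = -3489496 - \left(-3 + \frac{1}{3} \cdot 1827904\right) = -3489496 - \left(-3 + \frac{1827904}{3}\right) = -3489496 - \frac{1827895}{3} = - \frac{12296383}{3}$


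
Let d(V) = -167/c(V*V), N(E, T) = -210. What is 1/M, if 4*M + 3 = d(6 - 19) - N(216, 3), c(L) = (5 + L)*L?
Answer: 117624/6086875 ≈ 0.019324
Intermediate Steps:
c(L) = L*(5 + L)
d(V) = -167/(V²*(5 + V²)) (d(V) = -167*1/(V²*(5 + V*V)) = -167*1/(V²*(5 + V²)) = -167/(V²*(5 + V²)))
M = 6086875/117624 (M = -¾ + (-167/((6 - 19)²*(5 + (6 - 19)²)) - 1*(-210))/4 = -¾ + (-167/((-13)²*(5 + (-13)²)) + 210)/4 = -¾ + (-167*1/169/(5 + 169) + 210)/4 = -¾ + (-167*1/169/174 + 210)/4 = -¾ + (-167*1/169*1/174 + 210)/4 = -¾ + (-167/29406 + 210)/4 = -¾ + (¼)*(6175093/29406) = -¾ + 6175093/117624 = 6086875/117624 ≈ 51.749)
1/M = 1/(6086875/117624) = 117624/6086875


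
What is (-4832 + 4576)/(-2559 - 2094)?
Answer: 256/4653 ≈ 0.055018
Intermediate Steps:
(-4832 + 4576)/(-2559 - 2094) = -256/(-4653) = -256*(-1/4653) = 256/4653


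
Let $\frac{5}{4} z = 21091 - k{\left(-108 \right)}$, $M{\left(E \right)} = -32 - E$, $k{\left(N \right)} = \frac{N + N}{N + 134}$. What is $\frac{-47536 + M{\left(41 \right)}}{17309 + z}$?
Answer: $- \frac{3094585}{2222249} \approx -1.3925$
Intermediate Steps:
$k{\left(N \right)} = \frac{2 N}{134 + N}$
$z = \frac{1097164}{65}$ ($z = \frac{4 \left(21091 - 2 \left(-108\right) \frac{1}{134 - 108}\right)}{5} = \frac{4 \left(21091 - 2 \left(-108\right) \frac{1}{26}\right)}{5} = \frac{4 \left(21091 - - \frac{108}{13}\right)}{5} = \frac{4 \left(21091 + \frac{108}{13}\right)}{5} = \frac{4}{5} \cdot \frac{274291}{13} = \frac{1097164}{65} \approx 16879.0$)
$\frac{-47536 + M{\left(41 \right)}}{17309 + z} = \frac{-47536 - 73}{17309 + \frac{1097164}{65}} = \frac{-47536 - 73}{\frac{2222249}{65}} = \left(-47536 - 73\right) \frac{65}{2222249} = \left(-47609\right) \frac{65}{2222249} = - \frac{3094585}{2222249}$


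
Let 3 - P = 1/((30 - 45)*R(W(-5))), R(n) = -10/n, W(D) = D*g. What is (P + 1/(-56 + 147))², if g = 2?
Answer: 17648401/1863225 ≈ 9.4720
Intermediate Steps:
W(D) = 2*D (W(D) = D*2 = 2*D)
P = 46/15 (P = 3 - 1/((30 - 45)*((-10/(2*(-5))))) = 3 - 1/((-15)*((-10/(-10)))) = 3 - (-1)/(15*((-10*(-⅒)))) = 3 - (-1)/(15*1) = 3 - (-1)/15 = 3 - 1*(-1/15) = 3 + 1/15 = 46/15 ≈ 3.0667)
(P + 1/(-56 + 147))² = (46/15 + 1/(-56 + 147))² = (46/15 + 1/91)² = (4201/1365)² = 17648401/1863225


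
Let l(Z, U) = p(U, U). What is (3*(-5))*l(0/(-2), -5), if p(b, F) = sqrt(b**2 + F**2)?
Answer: -75*sqrt(2) ≈ -106.07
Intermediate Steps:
p(b, F) = sqrt(F**2 + b**2)
l(Z, U) = sqrt(2)*sqrt(U**2) (l(Z, U) = sqrt(U**2 + U**2) = sqrt(2*U**2) = sqrt(2)*sqrt(U**2))
(3*(-5))*l(0/(-2), -5) = (3*(-5))*(sqrt(2)*sqrt((-5)**2)) = -15*sqrt(2)*sqrt(25) = -15*sqrt(2)*5 = -75*sqrt(2)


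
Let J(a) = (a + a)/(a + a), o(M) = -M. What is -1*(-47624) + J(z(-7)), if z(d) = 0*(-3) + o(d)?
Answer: 47625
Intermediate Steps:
z(d) = -d (z(d) = 0*(-3) - d = 0 - d = -d)
J(a) = 1 (J(a) = (2*a)/((2*a)) = (2*a)*(1/(2*a)) = 1)
-1*(-47624) + J(z(-7)) = -1*(-47624) + 1 = 47624 + 1 = 47625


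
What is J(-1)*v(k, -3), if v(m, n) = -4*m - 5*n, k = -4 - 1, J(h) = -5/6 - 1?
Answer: -385/6 ≈ -64.167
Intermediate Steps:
J(h) = -11/6 (J(h) = -5*1/6 - 1 = -5/6 - 1 = -11/6)
k = -5
v(m, n) = -5*n - 4*m
J(-1)*v(k, -3) = -11*(-5*(-3) - 4*(-5))/6 = -11*(15 + 20)/6 = -11/6*35 = -385/6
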